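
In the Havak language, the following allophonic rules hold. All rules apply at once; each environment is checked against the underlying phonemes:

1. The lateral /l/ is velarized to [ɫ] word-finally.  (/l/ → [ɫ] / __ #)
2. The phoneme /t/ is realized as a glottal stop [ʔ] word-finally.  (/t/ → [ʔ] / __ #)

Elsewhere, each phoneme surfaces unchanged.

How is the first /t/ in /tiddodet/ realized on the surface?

/t/ (word-initial): rule 2 targets it, but not word-finally → unchanged [t].

[t]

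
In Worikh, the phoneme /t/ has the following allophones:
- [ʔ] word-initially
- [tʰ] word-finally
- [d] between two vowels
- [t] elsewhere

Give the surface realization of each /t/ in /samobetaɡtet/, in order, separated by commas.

[d], [t], [tʰ]

Occurrence 1 (position 7): between two vowels → [d].
Occurrence 2 (position 10): no conditioning environment matches → elsewhere allophone [t].
Occurrence 3 (position 12): word-finally → [tʰ].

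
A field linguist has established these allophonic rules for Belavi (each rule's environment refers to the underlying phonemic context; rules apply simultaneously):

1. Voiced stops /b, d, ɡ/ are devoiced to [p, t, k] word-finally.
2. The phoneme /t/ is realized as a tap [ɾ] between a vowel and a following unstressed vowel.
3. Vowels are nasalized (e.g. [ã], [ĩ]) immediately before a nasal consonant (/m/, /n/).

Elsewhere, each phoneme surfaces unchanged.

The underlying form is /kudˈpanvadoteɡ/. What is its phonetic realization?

[kudˈpãnvadoɾek]

/k/ stays [k].
/u/ (between /k/ and /d/): rule 3 targets it, but not before a nasal consonant → unchanged [u].
/d/ (between /u/ and /p/) is in the target of rule 1 but the environment (word-finally) is not met → [d].
/p/ (between /d/ and /a/): no rule targets it → [p].
/a/ (between /p/ and /n/) occurs before a nasal consonant → [ã] by rule 3.
/n/ stays [n].
/v/ (between /n/ and /a/): no rule targets it → [v].
/a/ (between /v/ and /d/) is in the target of rule 3 but the environment (before a nasal consonant) is not met → [a].
/d/ (between /a/ and /o/) is in the target of rule 1 but the environment (word-finally) is not met → [d].
/o/ (between /d/ and /t/) fails the environment for rule 3, so it stays [o].
/t/ meets the environment for rule 2 (between a vowel and a following unstressed vowel) → [ɾ].
/e/ — between /t/ and /ɡ/; rule 3 does not apply here → [e].
Rule 1 applies to /ɡ/ (word-final: word-finally) → [k].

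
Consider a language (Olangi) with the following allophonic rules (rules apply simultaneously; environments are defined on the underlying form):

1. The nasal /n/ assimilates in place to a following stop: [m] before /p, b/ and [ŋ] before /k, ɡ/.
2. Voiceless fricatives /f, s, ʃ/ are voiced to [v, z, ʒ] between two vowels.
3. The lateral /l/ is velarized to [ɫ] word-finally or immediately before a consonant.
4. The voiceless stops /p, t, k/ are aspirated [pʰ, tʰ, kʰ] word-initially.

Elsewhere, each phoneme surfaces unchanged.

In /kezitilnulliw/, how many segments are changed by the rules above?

Segments that undergo a rule: /k/ → [kʰ] (rule 4); /l/ → [ɫ] (rule 3); /l/ → [ɫ] (rule 3).
All other segments surface unchanged.

3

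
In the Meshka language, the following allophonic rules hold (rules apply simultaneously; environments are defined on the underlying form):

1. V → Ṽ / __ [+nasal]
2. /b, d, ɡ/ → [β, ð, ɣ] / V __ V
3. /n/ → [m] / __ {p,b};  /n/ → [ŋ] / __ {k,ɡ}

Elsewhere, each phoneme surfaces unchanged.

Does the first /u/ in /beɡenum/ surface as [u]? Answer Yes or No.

No

/u/ — between /n/ and /m/, before a nasal consonant — surfaces as [ũ] (rule 1).
The actual realization is [ũ], not [u].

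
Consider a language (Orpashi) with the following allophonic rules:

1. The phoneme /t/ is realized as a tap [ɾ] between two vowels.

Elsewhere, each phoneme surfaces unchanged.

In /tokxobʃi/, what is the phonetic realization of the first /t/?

/t/ (word-initial): rule 1 targets it, but not between two vowels → unchanged [t].

[t]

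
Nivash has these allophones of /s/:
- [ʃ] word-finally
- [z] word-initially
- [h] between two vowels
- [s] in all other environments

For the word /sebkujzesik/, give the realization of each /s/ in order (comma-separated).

[z], [h]

Occurrence 1 (position 1): word-initially → [z].
Occurrence 2 (position 9): between two vowels → [h].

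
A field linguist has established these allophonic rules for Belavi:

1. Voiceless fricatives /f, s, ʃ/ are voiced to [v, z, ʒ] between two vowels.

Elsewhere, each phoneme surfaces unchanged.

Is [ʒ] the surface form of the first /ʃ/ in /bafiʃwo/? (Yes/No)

/ʃ/ (between /i/ and /w/): rule 1 targets it, but not between two vowels → unchanged [ʃ].
The actual realization is [ʃ], not [ʒ].

No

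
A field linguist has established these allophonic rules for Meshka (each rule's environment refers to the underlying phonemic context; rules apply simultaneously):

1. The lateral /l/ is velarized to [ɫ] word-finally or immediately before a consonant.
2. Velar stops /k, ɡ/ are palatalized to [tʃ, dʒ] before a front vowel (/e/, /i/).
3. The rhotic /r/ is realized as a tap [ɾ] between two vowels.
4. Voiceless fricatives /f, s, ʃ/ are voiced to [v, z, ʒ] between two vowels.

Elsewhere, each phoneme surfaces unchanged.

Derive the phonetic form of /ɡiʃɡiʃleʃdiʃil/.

Rule 2 applies to /ɡ/ (word-initial: before a front vowel) → [dʒ].
/i/ stays [i].
/ʃ/ (between /i/ and /ɡ/): rule 4 targets it, but not between two vowels → unchanged [ʃ].
/ɡ/ (between /ʃ/ and /i/): before a front vowel, so rule 2 applies → [dʒ].
/i/ (between /ɡ/ and /ʃ/) is unaffected → [i].
/ʃ/ — between /i/ and /l/; rule 4 does not apply here → [ʃ].
/l/ (between /ʃ/ and /e/) fails the environment for rule 1, so it stays [l].
/e/ — not in any rule's target class → [e].
/ʃ/ (between /e/ and /d/) is in the target of rule 4 but the environment (between two vowels) is not met → [ʃ].
/d/ — not in any rule's target class → [d].
/i/ — not in any rule's target class → [i].
/ʃ/ (between /i/ and /i/): between two vowels, so rule 4 applies → [ʒ].
/i/ — not in any rule's target class → [i].
/l/ — word-final, word-finally or immediately before a consonant — surfaces as [ɫ] (rule 1).

[dʒiʃdʒiʃleʃdiʒiɫ]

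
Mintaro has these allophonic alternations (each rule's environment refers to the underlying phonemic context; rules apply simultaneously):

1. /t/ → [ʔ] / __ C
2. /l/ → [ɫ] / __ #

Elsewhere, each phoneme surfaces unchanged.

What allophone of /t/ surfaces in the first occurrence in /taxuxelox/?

[t]

/t/ (word-initial): rule 1 targets it, but not immediately before a consonant → unchanged [t].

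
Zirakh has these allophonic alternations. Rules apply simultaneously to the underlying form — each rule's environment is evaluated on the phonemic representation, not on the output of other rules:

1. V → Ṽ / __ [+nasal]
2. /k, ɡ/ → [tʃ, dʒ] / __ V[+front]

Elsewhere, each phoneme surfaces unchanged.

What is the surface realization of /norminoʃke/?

[normĩnoʃtʃe]

/o/ (between /n/ and /r/) is in the target of rule 1 but the environment (before a nasal consonant) is not met → [o].
/i/ (between /m/ and /n/) occurs before a nasal consonant → [ĩ] by rule 1.
/o/ — between /n/ and /ʃ/; rule 1 does not apply here → [o].
Rule 2 applies to /k/ (between /ʃ/ and /e/: before a front vowel) → [tʃ].
/e/ — word-final; rule 1 does not apply here → [e].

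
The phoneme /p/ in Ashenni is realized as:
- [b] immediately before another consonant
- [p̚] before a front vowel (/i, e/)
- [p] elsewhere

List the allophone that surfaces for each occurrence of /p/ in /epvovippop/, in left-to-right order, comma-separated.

[b], [b], [p], [p]

Occurrence 1 (position 2): immediately before another consonant → [b].
Occurrence 2 (position 7): immediately before another consonant → [b].
Occurrence 3 (position 8): no conditioning environment matches → elsewhere allophone [p].
Occurrence 4 (position 10): no conditioning environment matches → elsewhere allophone [p].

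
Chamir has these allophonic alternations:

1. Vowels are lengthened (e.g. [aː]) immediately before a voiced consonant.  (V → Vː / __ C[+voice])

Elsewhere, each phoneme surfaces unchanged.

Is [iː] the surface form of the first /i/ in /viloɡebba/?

/i/ (between /v/ and /l/): before a voiced consonant, so rule 1 applies → [iː].
The actual realization is [iː], which matches [iː].

Yes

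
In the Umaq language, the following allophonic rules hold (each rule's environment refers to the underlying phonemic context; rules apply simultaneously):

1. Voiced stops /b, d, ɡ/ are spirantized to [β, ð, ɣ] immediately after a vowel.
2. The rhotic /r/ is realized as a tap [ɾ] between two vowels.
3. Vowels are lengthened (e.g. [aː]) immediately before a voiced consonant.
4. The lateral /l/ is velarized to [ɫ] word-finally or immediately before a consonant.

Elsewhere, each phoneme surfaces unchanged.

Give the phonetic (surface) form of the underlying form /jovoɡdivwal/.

Rule 3 applies to /o/ (between /j/ and /v/: before a voiced consonant) → [oː].
/o/ meets the environment for rule 3 (before a voiced consonant) → [oː].
/ɡ/ (between /o/ and /d/) occurs immediately after a vowel → [ɣ] by rule 1.
/d/ (between /ɡ/ and /i/) fails the environment for rule 1, so it stays [d].
/i/ — between /d/ and /v/, before a voiced consonant — surfaces as [iː] (rule 3).
/a/ — between /w/ and /l/, before a voiced consonant — surfaces as [aː] (rule 3).
/l/ meets the environment for rule 4 (word-finally or immediately before a consonant) → [ɫ].

[joːvoːɣdiːvwaːɫ]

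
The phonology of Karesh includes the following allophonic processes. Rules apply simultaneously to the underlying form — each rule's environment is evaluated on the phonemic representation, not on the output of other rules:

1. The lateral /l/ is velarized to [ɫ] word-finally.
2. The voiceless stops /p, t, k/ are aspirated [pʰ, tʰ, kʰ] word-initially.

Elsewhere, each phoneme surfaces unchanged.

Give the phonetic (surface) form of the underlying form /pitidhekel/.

[pʰitidhekeɫ]

/p/ (word-initial) occurs word-initially → [pʰ] by rule 2.
/i/ — not in any rule's target class → [i].
/t/ (between /i/ and /i/): rule 2 targets it, but not word-initially → unchanged [t].
/i/ (between /t/ and /d/) is unaffected → [i].
/d/ stays [d].
/h/ stays [h].
/e/ (between /h/ and /k/): no rule targets it → [e].
/k/ (between /e/ and /e/) is in the target of rule 2 but the environment (word-initially) is not met → [k].
/e/ (between /k/ and /l/): no rule targets it → [e].
/l/ (word-final): word-finally, so rule 1 applies → [ɫ].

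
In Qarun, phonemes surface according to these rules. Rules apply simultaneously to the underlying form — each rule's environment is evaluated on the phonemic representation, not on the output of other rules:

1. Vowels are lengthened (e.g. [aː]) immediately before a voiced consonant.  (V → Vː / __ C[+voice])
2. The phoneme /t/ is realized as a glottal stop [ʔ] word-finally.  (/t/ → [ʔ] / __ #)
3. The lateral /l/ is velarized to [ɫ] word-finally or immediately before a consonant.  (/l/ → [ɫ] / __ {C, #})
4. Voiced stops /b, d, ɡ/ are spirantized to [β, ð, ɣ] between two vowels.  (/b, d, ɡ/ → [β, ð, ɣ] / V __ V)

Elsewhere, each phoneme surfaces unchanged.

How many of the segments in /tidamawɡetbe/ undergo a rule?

Segments that undergo a rule: /i/ → [iː] (rule 1); /d/ → [ð] (rule 4); /a/ → [aː] (rule 1); /a/ → [aː] (rule 1).
All other segments surface unchanged.

4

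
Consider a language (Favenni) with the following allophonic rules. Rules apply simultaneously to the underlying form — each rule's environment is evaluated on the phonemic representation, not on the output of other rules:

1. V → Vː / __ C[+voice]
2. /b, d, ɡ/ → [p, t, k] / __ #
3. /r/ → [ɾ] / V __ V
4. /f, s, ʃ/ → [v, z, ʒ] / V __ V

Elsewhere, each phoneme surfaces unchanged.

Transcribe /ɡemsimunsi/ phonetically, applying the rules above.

[ɡeːmsiːmuːnsi]

/ɡ/ — word-initial; rule 2 does not apply here → [ɡ].
/e/ (between /ɡ/ and /m/) occurs before a voiced consonant → [eː] by rule 1.
/s/ (between /m/ and /i/) is in the target of rule 4 but the environment (between two vowels) is not met → [s].
/i/ (between /s/ and /m/) occurs before a voiced consonant → [iː] by rule 1.
Rule 1 applies to /u/ (between /m/ and /n/: before a voiced consonant) → [uː].
/s/ — between /n/ and /i/; rule 4 does not apply here → [s].
/i/ (word-final) fails the environment for rule 1, so it stays [i].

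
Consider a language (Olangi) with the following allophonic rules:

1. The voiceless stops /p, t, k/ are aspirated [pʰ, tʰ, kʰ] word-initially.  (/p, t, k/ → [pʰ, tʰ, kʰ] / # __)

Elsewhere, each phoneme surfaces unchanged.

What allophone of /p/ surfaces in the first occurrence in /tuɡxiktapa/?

[p]

/p/ (between /a/ and /a/): rule 1 targets it, but not word-initially → unchanged [p].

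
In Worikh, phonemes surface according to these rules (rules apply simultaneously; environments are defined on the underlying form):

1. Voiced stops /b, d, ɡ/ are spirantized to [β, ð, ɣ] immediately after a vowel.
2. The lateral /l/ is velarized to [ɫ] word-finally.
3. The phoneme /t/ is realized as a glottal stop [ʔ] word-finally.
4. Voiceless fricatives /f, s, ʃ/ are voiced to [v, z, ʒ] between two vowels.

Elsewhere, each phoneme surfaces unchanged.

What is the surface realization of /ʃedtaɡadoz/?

/ʃ/ (word-initial) is in the target of rule 4 but the environment (between two vowels) is not met → [ʃ].
/e/ — not in any rule's target class → [e].
/d/ — between /e/ and /t/, immediately after a vowel — surfaces as [ð] (rule 1).
/t/ — between /d/ and /a/; rule 3 does not apply here → [t].
/a/ (between /t/ and /ɡ/) is unaffected → [a].
/ɡ/ (between /a/ and /a/) occurs immediately after a vowel → [ɣ] by rule 1.
/a/ (between /ɡ/ and /d/) is unaffected → [a].
/d/ meets the environment for rule 1 (immediately after a vowel) → [ð].
/o/ stays [o].
/z/ (word-final) is unaffected → [z].

[ʃeðtaɣaðoz]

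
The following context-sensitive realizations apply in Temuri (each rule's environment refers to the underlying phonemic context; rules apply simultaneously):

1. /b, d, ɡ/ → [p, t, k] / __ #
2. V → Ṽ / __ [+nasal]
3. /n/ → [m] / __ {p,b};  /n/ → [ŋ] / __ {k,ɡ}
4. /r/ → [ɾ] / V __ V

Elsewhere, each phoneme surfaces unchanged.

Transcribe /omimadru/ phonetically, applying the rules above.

/o/ (word-initial) occurs before a nasal consonant → [õ] by rule 2.
/m/ stays [m].
/i/ (between /m/ and /m/) occurs before a nasal consonant → [ĩ] by rule 2.
/m/ (between /i/ and /a/): no rule targets it → [m].
/a/ (between /m/ and /d/) fails the environment for rule 2, so it stays [a].
/d/ — between /a/ and /r/; rule 1 does not apply here → [d].
/r/ (between /d/ and /u/): rule 4 targets it, but not between two vowels → unchanged [r].
/u/ (word-final): rule 2 targets it, but not before a nasal consonant → unchanged [u].

[õmĩmadru]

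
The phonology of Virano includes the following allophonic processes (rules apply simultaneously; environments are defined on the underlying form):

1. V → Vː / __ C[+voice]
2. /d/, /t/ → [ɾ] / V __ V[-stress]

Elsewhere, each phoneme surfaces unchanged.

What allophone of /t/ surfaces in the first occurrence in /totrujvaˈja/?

[t]

/t/ (word-initial) fails the environment for rule 2, so it stays [t].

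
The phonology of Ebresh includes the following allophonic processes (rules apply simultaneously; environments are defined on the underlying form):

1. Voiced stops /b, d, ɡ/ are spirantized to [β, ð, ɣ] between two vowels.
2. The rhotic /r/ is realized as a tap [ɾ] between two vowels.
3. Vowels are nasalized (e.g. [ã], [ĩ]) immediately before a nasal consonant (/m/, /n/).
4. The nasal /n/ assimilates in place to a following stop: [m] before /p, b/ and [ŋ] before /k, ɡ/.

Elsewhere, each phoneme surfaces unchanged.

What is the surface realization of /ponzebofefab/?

/o/ (between /p/ and /n/): before a nasal consonant, so rule 3 applies → [õ].
/n/ (between /o/ and /z/) fails the environment for rule 4, so it stays [n].
/e/ (between /z/ and /b/) fails the environment for rule 3, so it stays [e].
Rule 1 applies to /b/ (between /e/ and /o/: between two vowels) → [β].
/o/ (between /b/ and /f/): rule 3 targets it, but not before a nasal consonant → unchanged [o].
/e/ (between /f/ and /f/) is in the target of rule 3 but the environment (before a nasal consonant) is not met → [e].
/a/ (between /f/ and /b/) fails the environment for rule 3, so it stays [a].
/b/ — word-final; rule 1 does not apply here → [b].

[põnzeβofefab]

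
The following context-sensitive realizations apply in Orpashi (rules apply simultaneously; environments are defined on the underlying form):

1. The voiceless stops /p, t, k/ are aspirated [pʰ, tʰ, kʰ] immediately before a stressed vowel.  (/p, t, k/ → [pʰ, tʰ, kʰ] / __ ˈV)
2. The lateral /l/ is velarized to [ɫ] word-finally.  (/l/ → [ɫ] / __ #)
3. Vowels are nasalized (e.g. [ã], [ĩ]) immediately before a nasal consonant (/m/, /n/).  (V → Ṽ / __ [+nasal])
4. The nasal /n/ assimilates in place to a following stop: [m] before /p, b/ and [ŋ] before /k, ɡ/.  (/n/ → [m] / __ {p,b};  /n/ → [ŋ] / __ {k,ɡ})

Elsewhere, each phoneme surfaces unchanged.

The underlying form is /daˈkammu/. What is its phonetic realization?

[daˈkʰãmmu]

/d/ (word-initial): no rule targets it → [d].
/a/ (between /d/ and /k/): rule 3 targets it, but not before a nasal consonant → unchanged [a].
Rule 1 applies to /k/ (between /a/ and /a/: immediately before a stressed vowel) → [kʰ].
/a/ — between /k/ and /m/, before a nasal consonant — surfaces as [ã] (rule 3).
/m/ — not in any rule's target class → [m].
/m/ (between /m/ and /u/): no rule targets it → [m].
/u/ — word-final; rule 3 does not apply here → [u].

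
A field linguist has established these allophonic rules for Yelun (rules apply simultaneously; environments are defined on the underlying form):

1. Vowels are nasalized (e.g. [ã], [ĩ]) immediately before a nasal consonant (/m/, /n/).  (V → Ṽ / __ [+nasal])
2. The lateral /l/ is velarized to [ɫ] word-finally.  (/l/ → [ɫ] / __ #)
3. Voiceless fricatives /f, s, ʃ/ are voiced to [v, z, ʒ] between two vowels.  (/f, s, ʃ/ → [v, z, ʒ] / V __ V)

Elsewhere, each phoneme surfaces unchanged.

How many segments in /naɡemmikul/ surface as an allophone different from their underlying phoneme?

Segments that undergo a rule: /e/ → [ẽ] (rule 1); /l/ → [ɫ] (rule 2).
All other segments surface unchanged.

2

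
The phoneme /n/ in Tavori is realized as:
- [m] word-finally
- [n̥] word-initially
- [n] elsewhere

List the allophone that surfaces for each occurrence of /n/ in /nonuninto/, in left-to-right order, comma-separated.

[n̥], [n], [n], [n]

Occurrence 1 (position 1): word-initially → [n̥].
Occurrence 2 (position 3): no conditioning environment matches → elsewhere allophone [n].
Occurrence 3 (position 5): no conditioning environment matches → elsewhere allophone [n].
Occurrence 4 (position 7): no conditioning environment matches → elsewhere allophone [n].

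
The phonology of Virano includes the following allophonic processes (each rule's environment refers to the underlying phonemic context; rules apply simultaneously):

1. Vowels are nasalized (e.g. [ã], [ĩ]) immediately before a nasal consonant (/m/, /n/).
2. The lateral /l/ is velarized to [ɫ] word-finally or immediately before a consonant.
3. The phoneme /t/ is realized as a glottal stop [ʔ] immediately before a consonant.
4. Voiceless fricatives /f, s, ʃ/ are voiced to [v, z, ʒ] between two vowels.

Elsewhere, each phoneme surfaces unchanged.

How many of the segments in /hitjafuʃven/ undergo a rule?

3

Segments that undergo a rule: /t/ → [ʔ] (rule 3); /f/ → [v] (rule 4); /e/ → [ẽ] (rule 1).
All other segments surface unchanged.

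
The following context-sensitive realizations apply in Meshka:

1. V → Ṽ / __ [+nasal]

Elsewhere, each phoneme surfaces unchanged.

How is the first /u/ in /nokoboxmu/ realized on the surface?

[u]

/u/ (word-final): rule 1 targets it, but not before a nasal consonant → unchanged [u].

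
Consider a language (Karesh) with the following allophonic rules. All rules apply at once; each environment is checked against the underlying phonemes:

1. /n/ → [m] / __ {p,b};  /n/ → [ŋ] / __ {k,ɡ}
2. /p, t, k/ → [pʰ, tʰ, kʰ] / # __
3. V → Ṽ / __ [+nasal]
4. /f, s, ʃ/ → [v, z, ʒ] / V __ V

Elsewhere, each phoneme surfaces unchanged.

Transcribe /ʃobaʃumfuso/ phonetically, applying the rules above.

[ʃobaʒũmfuzo]

/ʃ/ (word-initial) fails the environment for rule 4, so it stays [ʃ].
/o/ (between /ʃ/ and /b/) is in the target of rule 3 but the environment (before a nasal consonant) is not met → [o].
/a/ (between /b/ and /ʃ/): rule 3 targets it, but not before a nasal consonant → unchanged [a].
/ʃ/ — between /a/ and /u/, between two vowels — surfaces as [ʒ] (rule 4).
/u/ (between /ʃ/ and /m/): before a nasal consonant, so rule 3 applies → [ũ].
/f/ (between /m/ and /u/) fails the environment for rule 4, so it stays [f].
/u/ (between /f/ and /s/) fails the environment for rule 3, so it stays [u].
/s/ meets the environment for rule 4 (between two vowels) → [z].
/o/ (word-final) is in the target of rule 3 but the environment (before a nasal consonant) is not met → [o].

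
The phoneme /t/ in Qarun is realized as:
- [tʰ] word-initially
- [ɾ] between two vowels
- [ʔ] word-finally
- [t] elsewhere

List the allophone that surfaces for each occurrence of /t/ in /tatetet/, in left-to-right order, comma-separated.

Occurrence 1 (position 1): word-initially → [tʰ].
Occurrence 2 (position 3): between two vowels → [ɾ].
Occurrence 3 (position 5): between two vowels → [ɾ].
Occurrence 4 (position 7): word-finally → [ʔ].

[tʰ], [ɾ], [ɾ], [ʔ]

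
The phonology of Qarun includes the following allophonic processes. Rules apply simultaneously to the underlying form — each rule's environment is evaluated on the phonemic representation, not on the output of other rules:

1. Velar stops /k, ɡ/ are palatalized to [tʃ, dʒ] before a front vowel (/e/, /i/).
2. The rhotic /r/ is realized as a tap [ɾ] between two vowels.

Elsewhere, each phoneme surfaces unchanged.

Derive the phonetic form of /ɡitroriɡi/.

[dʒitroɾidʒi]

/ɡ/ (word-initial): before a front vowel, so rule 1 applies → [dʒ].
/i/ stays [i].
/t/ — not in any rule's target class → [t].
/r/ (between /t/ and /o/) fails the environment for rule 2, so it stays [r].
/o/ stays [o].
/r/ meets the environment for rule 2 (between two vowels) → [ɾ].
/i/ — not in any rule's target class → [i].
Rule 1 applies to /ɡ/ (between /i/ and /i/: before a front vowel) → [dʒ].
/i/ stays [i].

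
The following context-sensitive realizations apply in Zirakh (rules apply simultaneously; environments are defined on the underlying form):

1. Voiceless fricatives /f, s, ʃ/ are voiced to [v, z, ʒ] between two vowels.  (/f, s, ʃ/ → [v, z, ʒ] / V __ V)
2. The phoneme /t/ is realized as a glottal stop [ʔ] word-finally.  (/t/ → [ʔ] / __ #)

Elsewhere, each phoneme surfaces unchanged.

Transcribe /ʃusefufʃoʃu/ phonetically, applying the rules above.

[ʃuzevufʃoʒu]

/ʃ/ (word-initial): rule 1 targets it, but not between two vowels → unchanged [ʃ].
/u/ (between /ʃ/ and /s/): no rule targets it → [u].
Rule 1 applies to /s/ (between /u/ and /e/: between two vowels) → [z].
/e/ — not in any rule's target class → [e].
/f/ meets the environment for rule 1 (between two vowels) → [v].
/u/ — not in any rule's target class → [u].
/f/ (between /u/ and /ʃ/): rule 1 targets it, but not between two vowels → unchanged [f].
/ʃ/ — between /f/ and /o/; rule 1 does not apply here → [ʃ].
/o/ (between /ʃ/ and /ʃ/): no rule targets it → [o].
/ʃ/ — between /o/ and /u/, between two vowels — surfaces as [ʒ] (rule 1).
/u/ — not in any rule's target class → [u].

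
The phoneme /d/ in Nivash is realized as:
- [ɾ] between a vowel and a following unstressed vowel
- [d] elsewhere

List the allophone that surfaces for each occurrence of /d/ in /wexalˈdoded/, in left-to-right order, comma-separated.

[d], [ɾ], [d]

Occurrence 1 (position 6): no conditioning environment matches → elsewhere allophone [d].
Occurrence 2 (position 8): between a vowel and a following unstressed vowel → [ɾ].
Occurrence 3 (position 10): no conditioning environment matches → elsewhere allophone [d].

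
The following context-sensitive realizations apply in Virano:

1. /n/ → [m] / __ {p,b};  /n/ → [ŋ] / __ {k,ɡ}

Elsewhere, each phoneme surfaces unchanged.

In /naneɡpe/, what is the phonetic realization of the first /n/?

/n/ (word-initial) is in the target of rule 1 but the environment (before a labial or velar stop) is not met → [n].

[n]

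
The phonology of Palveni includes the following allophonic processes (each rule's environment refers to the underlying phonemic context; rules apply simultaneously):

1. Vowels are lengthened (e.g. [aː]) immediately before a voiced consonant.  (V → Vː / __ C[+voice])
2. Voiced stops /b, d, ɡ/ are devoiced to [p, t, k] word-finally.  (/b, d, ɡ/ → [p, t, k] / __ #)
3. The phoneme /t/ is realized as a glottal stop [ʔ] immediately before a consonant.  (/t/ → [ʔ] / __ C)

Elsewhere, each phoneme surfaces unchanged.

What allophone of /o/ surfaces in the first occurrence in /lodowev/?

Rule 1 applies to /o/ (between /l/ and /d/: before a voiced consonant) → [oː].

[oː]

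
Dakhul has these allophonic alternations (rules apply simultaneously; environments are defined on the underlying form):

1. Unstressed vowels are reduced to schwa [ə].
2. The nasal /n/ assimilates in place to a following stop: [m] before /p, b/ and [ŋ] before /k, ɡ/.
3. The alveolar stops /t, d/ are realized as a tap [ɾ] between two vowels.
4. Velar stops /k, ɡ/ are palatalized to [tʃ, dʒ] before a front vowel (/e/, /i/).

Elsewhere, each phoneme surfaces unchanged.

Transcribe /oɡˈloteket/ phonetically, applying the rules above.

Rule 1 applies to /o/ (word-initial: in an unstressed syllable) → [ə].
/ɡ/ (between /o/ and /l/) is in the target of rule 4 but the environment (before a front vowel) is not met → [ɡ].
/l/ (between /ɡ/ and /o/) is unaffected → [l].
/o/ (between /l/ and /t/) fails the environment for rule 1, so it stays [o].
/t/ meets the environment for rule 3 (between two vowels) → [ɾ].
/e/ (between /t/ and /k/): in an unstressed syllable, so rule 1 applies → [ə].
/k/ (between /e/ and /e/): before a front vowel, so rule 4 applies → [tʃ].
/e/ (between /k/ and /t/) occurs in an unstressed syllable → [ə] by rule 1.
/t/ (word-final) fails the environment for rule 3, so it stays [t].

[əɡˈloɾətʃət]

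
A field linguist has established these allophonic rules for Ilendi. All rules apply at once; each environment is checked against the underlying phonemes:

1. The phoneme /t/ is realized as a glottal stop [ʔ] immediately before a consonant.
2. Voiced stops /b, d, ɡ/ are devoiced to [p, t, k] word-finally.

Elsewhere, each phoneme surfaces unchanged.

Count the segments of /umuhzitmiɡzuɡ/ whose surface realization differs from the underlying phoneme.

Segments that undergo a rule: /t/ → [ʔ] (rule 1); /ɡ/ → [k] (rule 2).
All other segments surface unchanged.

2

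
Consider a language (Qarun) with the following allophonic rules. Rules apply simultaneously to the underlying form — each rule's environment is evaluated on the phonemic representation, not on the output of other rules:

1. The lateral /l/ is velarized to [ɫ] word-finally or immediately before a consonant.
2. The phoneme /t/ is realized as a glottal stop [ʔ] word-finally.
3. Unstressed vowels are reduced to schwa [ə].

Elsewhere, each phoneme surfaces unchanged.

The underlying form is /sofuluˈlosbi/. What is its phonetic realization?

/s/ (word-initial) is unaffected → [s].
/o/ meets the environment for rule 3 (in an unstressed syllable) → [ə].
/f/ stays [f].
/u/ — between /f/ and /l/, in an unstressed syllable — surfaces as [ə] (rule 3).
/l/ (between /u/ and /u/) is in the target of rule 1 but the environment (word-finally or immediately before a consonant) is not met → [l].
Rule 3 applies to /u/ (between /l/ and /l/: in an unstressed syllable) → [ə].
/l/ (between /u/ and /o/) is in the target of rule 1 but the environment (word-finally or immediately before a consonant) is not met → [l].
/o/ — between /l/ and /s/; rule 3 does not apply here → [o].
/s/ — not in any rule's target class → [s].
/b/ (between /s/ and /i/) is unaffected → [b].
/i/ meets the environment for rule 3 (in an unstressed syllable) → [ə].

[səfələˈlosbə]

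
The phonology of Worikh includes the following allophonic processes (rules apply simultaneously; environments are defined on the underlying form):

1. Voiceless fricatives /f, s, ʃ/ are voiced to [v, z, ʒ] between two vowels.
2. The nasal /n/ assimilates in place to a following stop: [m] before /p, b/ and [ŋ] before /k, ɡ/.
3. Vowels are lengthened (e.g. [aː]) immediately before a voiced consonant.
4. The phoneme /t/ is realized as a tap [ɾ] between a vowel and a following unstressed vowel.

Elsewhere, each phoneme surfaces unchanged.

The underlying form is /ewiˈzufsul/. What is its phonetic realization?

[eːwiːˈzufsuːl]

/e/ — word-initial, before a voiced consonant — surfaces as [eː] (rule 3).
/i/ — between /w/ and /z/, before a voiced consonant — surfaces as [iː] (rule 3).
/u/ (between /z/ and /f/): rule 3 targets it, but not before a voiced consonant → unchanged [u].
/f/ (between /u/ and /s/): rule 1 targets it, but not between two vowels → unchanged [f].
/s/ (between /f/ and /u/) is in the target of rule 1 but the environment (between two vowels) is not met → [s].
/u/ meets the environment for rule 3 (before a voiced consonant) → [uː].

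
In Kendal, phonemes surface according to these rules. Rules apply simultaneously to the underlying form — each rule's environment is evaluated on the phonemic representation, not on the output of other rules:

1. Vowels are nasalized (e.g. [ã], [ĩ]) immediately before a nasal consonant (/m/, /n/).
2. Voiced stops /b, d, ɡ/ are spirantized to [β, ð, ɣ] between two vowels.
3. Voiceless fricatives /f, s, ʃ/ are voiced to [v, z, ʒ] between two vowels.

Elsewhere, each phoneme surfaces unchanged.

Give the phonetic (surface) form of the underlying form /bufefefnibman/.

/b/ (word-initial) fails the environment for rule 2, so it stays [b].
/u/ — between /b/ and /f/; rule 1 does not apply here → [u].
/f/ meets the environment for rule 3 (between two vowels) → [v].
/e/ — between /f/ and /f/; rule 1 does not apply here → [e].
/f/ — between /e/ and /e/, between two vowels — surfaces as [v] (rule 3).
/e/ (between /f/ and /f/): rule 1 targets it, but not before a nasal consonant → unchanged [e].
/f/ (between /e/ and /n/) fails the environment for rule 3, so it stays [f].
/n/ (between /f/ and /i/) is unaffected → [n].
/i/ (between /n/ and /b/) fails the environment for rule 1, so it stays [i].
/b/ (between /i/ and /m/) is in the target of rule 2 but the environment (between two vowels) is not met → [b].
/m/ (between /b/ and /a/): no rule targets it → [m].
/a/ (between /m/ and /n/): before a nasal consonant, so rule 1 applies → [ã].
/n/ stays [n].

[buvevefnibmãn]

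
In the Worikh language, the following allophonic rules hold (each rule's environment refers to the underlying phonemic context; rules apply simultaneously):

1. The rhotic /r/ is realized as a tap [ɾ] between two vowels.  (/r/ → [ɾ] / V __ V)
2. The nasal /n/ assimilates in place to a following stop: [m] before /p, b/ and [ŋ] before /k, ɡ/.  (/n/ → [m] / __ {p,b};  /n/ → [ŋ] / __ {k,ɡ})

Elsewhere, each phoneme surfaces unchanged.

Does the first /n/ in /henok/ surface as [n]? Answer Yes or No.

/n/ (between /e/ and /o/) fails the environment for rule 2, so it stays [n].
The actual realization is [n], which matches [n].

Yes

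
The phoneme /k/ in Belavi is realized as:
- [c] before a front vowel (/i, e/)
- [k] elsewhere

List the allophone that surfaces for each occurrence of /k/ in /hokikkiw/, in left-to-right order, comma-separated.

[c], [k], [c]

Occurrence 1 (position 3): before a front vowel → [c].
Occurrence 2 (position 5): no conditioning environment matches → elsewhere allophone [k].
Occurrence 3 (position 6): before a front vowel → [c].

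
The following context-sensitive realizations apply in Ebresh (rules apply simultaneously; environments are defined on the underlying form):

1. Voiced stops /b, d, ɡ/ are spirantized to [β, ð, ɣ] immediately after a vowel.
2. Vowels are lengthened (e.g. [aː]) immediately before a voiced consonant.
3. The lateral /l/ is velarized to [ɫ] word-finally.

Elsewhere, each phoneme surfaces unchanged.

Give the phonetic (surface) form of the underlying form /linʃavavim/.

/l/ (word-initial) is in the target of rule 3 but the environment (word-finally) is not met → [l].
/i/ meets the environment for rule 2 (before a voiced consonant) → [iː].
/n/ stays [n].
/ʃ/ (between /n/ and /a/): no rule targets it → [ʃ].
/a/ meets the environment for rule 2 (before a voiced consonant) → [aː].
/v/ — not in any rule's target class → [v].
/a/ meets the environment for rule 2 (before a voiced consonant) → [aː].
/v/ — not in any rule's target class → [v].
Rule 2 applies to /i/ (between /v/ and /m/: before a voiced consonant) → [iː].
/m/ (word-final): no rule targets it → [m].

[liːnʃaːvaːviːm]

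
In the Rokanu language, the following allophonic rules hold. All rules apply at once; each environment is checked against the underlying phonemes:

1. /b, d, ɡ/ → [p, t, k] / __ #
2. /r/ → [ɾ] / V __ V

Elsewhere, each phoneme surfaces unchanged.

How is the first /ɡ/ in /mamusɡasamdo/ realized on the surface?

[ɡ]

/ɡ/ (between /s/ and /a/) is in the target of rule 1 but the environment (word-finally) is not met → [ɡ].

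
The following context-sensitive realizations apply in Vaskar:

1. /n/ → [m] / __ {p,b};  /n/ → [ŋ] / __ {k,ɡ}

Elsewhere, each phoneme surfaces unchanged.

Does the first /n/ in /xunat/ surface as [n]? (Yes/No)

/n/ (between /u/ and /a/) fails the environment for rule 1, so it stays [n].
The actual realization is [n], which matches [n].

Yes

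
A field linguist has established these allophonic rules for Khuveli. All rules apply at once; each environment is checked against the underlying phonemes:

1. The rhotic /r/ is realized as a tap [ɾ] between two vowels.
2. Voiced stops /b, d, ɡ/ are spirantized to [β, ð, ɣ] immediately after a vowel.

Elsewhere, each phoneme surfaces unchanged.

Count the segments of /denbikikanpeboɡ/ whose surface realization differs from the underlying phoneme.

Segments that undergo a rule: /b/ → [β] (rule 2); /ɡ/ → [ɣ] (rule 2).
All other segments surface unchanged.

2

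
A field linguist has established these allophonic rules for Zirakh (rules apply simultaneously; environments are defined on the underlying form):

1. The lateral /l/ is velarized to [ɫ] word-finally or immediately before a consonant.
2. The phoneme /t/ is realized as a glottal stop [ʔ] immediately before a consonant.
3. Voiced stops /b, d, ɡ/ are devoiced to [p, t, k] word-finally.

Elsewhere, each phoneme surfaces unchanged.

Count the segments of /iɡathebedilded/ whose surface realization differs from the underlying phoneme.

Segments that undergo a rule: /t/ → [ʔ] (rule 2); /l/ → [ɫ] (rule 1); /d/ → [t] (rule 3).
All other segments surface unchanged.

3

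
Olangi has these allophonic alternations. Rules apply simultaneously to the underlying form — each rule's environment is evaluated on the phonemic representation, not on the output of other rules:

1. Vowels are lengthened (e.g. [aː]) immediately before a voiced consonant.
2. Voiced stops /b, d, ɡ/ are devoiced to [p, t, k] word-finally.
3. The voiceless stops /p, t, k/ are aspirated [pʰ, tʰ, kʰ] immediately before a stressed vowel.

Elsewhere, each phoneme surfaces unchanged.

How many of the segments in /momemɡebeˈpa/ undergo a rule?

4

Segments that undergo a rule: /o/ → [oː] (rule 1); /e/ → [eː] (rule 1); /e/ → [eː] (rule 1); /p/ → [pʰ] (rule 3).
All other segments surface unchanged.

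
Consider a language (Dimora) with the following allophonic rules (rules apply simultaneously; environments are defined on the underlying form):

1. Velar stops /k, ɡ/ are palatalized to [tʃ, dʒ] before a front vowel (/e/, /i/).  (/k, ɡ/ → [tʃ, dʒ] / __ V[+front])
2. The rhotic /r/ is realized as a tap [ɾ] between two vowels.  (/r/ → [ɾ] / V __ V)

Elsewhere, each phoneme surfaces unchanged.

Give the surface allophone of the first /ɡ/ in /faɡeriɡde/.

/ɡ/ meets the environment for rule 1 (before a front vowel) → [dʒ].

[dʒ]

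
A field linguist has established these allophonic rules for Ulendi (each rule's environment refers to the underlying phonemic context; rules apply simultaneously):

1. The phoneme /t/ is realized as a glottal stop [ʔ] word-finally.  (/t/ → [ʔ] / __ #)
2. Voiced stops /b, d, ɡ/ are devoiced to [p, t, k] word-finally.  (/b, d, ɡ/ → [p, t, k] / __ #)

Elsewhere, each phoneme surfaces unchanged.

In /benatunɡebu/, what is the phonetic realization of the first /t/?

/t/ — between /a/ and /u/; rule 1 does not apply here → [t].

[t]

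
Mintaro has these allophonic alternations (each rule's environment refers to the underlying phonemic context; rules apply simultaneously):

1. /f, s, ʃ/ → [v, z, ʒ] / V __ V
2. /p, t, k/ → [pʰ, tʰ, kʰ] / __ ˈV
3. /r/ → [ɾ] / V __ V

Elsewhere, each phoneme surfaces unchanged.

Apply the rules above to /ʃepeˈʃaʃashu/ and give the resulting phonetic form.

[ʃepeˈʒaʒashu]

/ʃ/ (word-initial) is in the target of rule 1 but the environment (between two vowels) is not met → [ʃ].
/e/ (between /ʃ/ and /p/): no rule targets it → [e].
/p/ (between /e/ and /e/) is in the target of rule 2 but the environment (immediately before a stressed vowel) is not met → [p].
/e/ — not in any rule's target class → [e].
/ʃ/ — between /e/ and /a/, between two vowels — surfaces as [ʒ] (rule 1).
/a/ stays [a].
/ʃ/ meets the environment for rule 1 (between two vowels) → [ʒ].
/a/ (between /ʃ/ and /s/) is unaffected → [a].
/s/ (between /a/ and /h/) is in the target of rule 1 but the environment (between two vowels) is not met → [s].
/h/ stays [h].
/u/ (word-final): no rule targets it → [u].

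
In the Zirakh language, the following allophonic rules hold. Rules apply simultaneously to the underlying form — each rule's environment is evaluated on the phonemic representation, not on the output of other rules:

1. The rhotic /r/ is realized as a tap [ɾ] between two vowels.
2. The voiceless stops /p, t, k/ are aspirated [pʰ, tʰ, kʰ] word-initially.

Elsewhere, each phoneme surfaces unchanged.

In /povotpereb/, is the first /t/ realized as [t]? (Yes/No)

Yes

/t/ (between /o/ and /p/): rule 2 targets it, but not word-initially → unchanged [t].
The actual realization is [t], which matches [t].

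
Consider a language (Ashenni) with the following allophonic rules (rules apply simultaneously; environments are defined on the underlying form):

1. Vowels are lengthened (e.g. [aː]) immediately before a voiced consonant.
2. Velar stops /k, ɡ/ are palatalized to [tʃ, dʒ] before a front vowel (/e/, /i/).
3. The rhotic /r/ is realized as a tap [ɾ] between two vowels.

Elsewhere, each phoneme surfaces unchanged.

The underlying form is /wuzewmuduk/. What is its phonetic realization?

/w/ — not in any rule's target class → [w].
/u/ (between /w/ and /z/) occurs before a voiced consonant → [uː] by rule 1.
/z/ — not in any rule's target class → [z].
/e/ meets the environment for rule 1 (before a voiced consonant) → [eː].
/w/ (between /e/ and /m/): no rule targets it → [w].
/m/ — not in any rule's target class → [m].
/u/ meets the environment for rule 1 (before a voiced consonant) → [uː].
/d/ — not in any rule's target class → [d].
/u/ (between /d/ and /k/) fails the environment for rule 1, so it stays [u].
/k/ (word-final) fails the environment for rule 2, so it stays [k].

[wuːzeːwmuːduk]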